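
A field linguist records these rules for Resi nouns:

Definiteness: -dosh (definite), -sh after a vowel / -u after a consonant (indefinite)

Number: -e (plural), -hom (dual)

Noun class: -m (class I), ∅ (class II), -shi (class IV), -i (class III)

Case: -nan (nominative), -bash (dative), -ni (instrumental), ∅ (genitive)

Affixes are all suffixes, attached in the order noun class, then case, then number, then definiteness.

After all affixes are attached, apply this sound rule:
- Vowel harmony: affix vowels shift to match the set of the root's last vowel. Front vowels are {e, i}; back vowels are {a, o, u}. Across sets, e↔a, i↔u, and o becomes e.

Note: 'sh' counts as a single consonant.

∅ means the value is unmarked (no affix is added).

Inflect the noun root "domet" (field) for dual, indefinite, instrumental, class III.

Attach noun class class III -i → dometi.
Attach case instrumental -ni → dometini.
Attach number dual -hom → dometinihom.
Attach definiteness indefinite -u (after consonant 'm') → dometinihomu.
Apply vowel harmony: dometinihomu → dometinihemi.

dometinihemi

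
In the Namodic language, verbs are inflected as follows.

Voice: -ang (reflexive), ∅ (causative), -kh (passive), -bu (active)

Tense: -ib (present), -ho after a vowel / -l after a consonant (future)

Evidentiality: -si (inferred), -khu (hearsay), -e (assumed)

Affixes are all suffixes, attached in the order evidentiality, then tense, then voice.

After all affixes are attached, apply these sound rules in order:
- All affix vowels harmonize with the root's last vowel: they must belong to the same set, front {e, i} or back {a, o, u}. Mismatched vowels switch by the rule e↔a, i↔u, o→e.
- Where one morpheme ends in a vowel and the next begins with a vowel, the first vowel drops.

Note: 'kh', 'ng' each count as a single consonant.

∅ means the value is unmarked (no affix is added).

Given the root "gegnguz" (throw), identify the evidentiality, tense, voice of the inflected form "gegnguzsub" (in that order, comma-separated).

inferred, present, causative

Segment: gegnguz-si-ib.
evidentiality: -si → inferred.
tense: -ib → present.
voice: ∅ → causative.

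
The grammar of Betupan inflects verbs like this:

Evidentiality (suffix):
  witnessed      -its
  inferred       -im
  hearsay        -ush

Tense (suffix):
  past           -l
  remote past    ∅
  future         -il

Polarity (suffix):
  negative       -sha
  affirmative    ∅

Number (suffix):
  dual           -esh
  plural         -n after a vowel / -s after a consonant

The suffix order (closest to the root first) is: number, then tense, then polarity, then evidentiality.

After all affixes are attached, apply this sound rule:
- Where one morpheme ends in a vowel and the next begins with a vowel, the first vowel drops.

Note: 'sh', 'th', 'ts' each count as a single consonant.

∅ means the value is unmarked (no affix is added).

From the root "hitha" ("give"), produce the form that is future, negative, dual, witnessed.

Attach number dual -esh → hithaesh.
Attach tense future -il → hithaeshil.
Attach polarity negative -sha → hithaeshilsha.
Attach evidentiality witnessed -its → hithaeshilshaits.
Apply vowel deletion: hithaeshilshaits → hitheshilshits.

hitheshilshits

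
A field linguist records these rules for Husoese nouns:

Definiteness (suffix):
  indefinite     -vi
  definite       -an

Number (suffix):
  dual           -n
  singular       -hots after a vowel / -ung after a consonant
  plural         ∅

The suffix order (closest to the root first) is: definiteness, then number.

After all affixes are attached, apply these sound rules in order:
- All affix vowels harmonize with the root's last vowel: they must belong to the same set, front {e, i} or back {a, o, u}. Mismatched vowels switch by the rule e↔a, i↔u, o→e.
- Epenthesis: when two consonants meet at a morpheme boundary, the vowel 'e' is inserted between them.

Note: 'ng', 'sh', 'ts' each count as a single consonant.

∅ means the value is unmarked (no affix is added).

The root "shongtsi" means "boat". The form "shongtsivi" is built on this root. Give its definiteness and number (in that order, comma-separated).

Segment: shongtsi-vi.
definiteness: -vi → indefinite.
number: ∅ → plural.

indefinite, plural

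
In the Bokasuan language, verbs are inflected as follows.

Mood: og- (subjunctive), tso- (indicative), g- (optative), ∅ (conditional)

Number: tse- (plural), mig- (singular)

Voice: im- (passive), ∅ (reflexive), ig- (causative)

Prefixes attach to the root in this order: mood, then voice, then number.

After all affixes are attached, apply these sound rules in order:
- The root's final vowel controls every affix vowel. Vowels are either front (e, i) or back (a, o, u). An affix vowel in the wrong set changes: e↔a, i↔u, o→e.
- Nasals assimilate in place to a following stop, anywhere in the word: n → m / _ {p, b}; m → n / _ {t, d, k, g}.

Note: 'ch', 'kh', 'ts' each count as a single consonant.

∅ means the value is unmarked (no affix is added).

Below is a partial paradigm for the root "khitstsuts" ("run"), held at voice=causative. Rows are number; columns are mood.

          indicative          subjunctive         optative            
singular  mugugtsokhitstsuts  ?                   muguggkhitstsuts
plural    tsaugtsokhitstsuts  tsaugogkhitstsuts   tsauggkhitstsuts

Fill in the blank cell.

Attach mood subjunctive og- → ogkhitstsuts.
Attach voice causative ig- → igogkhitstsuts.
Attach number singular mig- → migigogkhitstsuts.
Apply vowel harmony: migigogkhitstsuts → mugugogkhitstsuts.
Nasal assimilation: no change.

mugugogkhitstsuts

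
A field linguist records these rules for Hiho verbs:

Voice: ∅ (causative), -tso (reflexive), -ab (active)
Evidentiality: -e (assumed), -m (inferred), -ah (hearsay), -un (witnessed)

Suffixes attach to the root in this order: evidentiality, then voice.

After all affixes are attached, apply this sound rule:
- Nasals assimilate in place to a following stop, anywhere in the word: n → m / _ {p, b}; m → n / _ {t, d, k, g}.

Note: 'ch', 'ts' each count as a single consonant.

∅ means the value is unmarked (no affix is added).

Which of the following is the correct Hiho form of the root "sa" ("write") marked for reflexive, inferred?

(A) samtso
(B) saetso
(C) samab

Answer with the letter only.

Attach evidentiality inferred -m → sam.
Attach voice reflexive -tso → samtso.
Nasal assimilation: no change.
So the correct form is samtso, option (A).
(B) saetso is wrong: it uses assumed instead of inferred for evidentiality.
(C) samab is wrong: it uses active instead of reflexive for voice.

A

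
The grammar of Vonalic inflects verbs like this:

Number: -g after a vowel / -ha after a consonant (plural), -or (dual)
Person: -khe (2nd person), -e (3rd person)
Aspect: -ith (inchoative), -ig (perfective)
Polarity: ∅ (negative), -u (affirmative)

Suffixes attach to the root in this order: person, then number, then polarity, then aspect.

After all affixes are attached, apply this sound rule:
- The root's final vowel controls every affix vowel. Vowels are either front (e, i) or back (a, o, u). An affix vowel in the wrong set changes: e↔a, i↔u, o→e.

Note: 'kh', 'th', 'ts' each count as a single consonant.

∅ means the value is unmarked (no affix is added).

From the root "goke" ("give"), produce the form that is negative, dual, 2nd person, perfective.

gokekheerig

Attach person 2nd person -khe → gokekhe.
Attach number dual -or → gokekheor.
polarity = negative: zero marking, form stays gokekheor.
Attach aspect perfective -ig → gokekheorig.
Apply vowel harmony: gokekheorig → gokekheerig.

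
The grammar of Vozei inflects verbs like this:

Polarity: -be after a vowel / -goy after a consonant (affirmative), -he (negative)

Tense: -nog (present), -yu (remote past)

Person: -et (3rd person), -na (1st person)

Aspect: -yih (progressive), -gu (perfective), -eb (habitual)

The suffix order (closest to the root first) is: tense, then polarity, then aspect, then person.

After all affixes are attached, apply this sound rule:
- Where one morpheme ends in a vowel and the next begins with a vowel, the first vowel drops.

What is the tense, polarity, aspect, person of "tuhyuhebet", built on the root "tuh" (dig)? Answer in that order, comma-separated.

remote past, negative, habitual, 3rd person

Segment: tuh-yu-he-eb-et.
tense: -yu → remote past.
polarity: -he → negative.
aspect: -eb → habitual.
person: -et → 3rd person.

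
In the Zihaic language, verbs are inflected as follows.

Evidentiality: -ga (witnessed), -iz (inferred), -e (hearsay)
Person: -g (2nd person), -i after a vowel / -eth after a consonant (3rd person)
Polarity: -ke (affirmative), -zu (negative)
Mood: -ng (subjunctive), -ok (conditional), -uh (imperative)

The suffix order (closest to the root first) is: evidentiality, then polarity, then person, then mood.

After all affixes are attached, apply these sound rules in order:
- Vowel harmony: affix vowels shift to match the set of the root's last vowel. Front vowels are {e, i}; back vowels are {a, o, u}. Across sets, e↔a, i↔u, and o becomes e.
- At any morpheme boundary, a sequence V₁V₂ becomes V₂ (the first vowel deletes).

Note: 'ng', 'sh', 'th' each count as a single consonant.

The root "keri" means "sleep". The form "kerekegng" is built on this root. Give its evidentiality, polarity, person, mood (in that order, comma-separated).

Segment: keri-e-ke-g-ng.
evidentiality: -e → hearsay.
polarity: -ke → affirmative.
person: -g → 2nd person.
mood: -ng → subjunctive.

hearsay, affirmative, 2nd person, subjunctive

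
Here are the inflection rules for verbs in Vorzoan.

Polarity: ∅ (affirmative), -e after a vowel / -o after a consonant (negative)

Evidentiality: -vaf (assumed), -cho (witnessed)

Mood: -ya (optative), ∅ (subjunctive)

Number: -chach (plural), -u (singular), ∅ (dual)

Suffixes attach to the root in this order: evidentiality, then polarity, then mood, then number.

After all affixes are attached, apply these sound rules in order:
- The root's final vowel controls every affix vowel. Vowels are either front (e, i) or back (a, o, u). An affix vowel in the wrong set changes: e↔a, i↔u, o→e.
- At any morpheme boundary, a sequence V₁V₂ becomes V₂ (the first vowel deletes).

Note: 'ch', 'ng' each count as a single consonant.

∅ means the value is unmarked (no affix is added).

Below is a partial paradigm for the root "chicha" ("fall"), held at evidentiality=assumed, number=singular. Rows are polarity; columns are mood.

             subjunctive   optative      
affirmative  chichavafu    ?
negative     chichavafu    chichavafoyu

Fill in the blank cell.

Attach evidentiality assumed -vaf → chichavaf.
polarity = affirmative: zero marking, form stays chichavaf.
Attach mood optative -ya → chichavafya.
Attach number singular -u → chichavafyau.
Vowel harmony: no change.
Apply vowel deletion: chichavafyau → chichavafyu.

chichavafyu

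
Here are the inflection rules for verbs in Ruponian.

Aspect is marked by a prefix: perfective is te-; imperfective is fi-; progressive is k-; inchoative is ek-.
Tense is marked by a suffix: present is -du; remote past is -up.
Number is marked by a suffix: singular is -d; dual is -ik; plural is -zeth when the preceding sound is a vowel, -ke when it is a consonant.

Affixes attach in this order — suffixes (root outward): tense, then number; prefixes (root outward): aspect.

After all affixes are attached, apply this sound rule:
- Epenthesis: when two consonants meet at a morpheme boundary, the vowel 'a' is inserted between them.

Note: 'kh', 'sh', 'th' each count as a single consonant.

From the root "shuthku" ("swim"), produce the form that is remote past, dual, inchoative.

Attach tense remote past -up → shuthkuup.
Attach number dual -ik → shuthkuupik.
Attach aspect inchoative ek- → ekshuthkuupik.
Apply epenthesis: ekshuthkuupik → ekashuthkuupik.

ekashuthkuupik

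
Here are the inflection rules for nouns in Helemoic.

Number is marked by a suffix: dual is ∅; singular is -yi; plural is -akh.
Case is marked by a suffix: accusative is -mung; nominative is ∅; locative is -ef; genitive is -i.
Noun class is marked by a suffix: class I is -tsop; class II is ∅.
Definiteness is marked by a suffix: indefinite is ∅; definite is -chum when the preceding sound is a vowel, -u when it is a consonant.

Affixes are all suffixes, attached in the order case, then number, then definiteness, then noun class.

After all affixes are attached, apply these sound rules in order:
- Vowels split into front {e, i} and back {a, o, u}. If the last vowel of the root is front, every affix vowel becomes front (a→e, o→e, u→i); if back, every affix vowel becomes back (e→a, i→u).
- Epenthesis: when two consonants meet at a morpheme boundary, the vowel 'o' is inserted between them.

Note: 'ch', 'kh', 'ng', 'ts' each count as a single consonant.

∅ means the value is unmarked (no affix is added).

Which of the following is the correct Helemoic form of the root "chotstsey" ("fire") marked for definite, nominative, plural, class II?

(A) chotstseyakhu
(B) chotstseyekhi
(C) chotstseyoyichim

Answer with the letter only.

case = nominative: zero marking, form stays chotstsey.
Attach number plural -akh → chotstseyakh.
Attach definiteness definite -u (after consonant 'kh') → chotstseyakhu.
noun class = class II: zero marking, form stays chotstseyakhu.
Apply vowel harmony: chotstseyakhu → chotstseyekhi.
Epenthesis: no change.
So the correct form is chotstseyekhi, option (B).
(A) chotstseyakhu is wrong: it fails to apply the sound rule(s).
(C) chotstseyoyichim is wrong: it uses singular instead of plural for number.

B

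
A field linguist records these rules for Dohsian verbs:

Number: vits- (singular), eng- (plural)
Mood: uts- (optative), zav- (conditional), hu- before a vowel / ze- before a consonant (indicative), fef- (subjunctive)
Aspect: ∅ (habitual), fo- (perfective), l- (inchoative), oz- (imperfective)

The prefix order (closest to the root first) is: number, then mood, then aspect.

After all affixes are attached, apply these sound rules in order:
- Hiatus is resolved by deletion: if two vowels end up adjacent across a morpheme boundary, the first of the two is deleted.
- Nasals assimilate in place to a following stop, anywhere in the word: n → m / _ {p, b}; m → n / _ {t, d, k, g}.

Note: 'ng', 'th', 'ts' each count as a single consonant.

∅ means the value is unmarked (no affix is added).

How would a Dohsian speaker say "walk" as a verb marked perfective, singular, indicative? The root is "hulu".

Attach number singular vits- → vitshulu.
Attach mood indicative ze- (before consonant 'v') → zevitshulu.
Attach aspect perfective fo- → fozevitshulu.
Vowel deletion: no change.
Nasal assimilation: no change.

fozevitshulu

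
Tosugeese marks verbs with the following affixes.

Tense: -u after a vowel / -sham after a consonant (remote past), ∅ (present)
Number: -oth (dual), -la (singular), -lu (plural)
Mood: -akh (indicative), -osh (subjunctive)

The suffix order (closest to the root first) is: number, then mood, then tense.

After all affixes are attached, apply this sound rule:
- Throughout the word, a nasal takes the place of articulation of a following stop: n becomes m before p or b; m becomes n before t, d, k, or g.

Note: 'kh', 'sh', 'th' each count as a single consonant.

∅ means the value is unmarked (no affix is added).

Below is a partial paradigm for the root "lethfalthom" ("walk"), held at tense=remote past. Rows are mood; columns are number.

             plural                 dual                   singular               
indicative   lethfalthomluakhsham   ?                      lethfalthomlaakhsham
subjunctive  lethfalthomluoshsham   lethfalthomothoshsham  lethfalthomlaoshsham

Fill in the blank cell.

lethfalthomothakhsham

Attach number dual -oth → lethfalthomoth.
Attach mood indicative -akh → lethfalthomothakh.
Attach tense remote past -sham (after consonant 'kh') → lethfalthomothakhsham.
Nasal assimilation: no change.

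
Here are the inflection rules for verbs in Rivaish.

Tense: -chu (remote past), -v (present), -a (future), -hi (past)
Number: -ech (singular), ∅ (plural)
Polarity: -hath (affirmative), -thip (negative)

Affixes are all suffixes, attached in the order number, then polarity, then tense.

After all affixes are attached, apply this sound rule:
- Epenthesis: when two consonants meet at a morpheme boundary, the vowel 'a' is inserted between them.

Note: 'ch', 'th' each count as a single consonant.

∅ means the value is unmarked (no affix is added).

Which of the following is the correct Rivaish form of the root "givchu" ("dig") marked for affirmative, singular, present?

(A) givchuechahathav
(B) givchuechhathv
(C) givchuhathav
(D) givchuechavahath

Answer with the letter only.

Attach number singular -ech → givchuech.
Attach polarity affirmative -hath → givchuechhath.
Attach tense present -v → givchuechhathv.
Apply epenthesis: givchuechhathv → givchuechahathav.
So the correct form is givchuechahathav, option (A).
(D) givchuechavahath is wrong: it has the affixes in the wrong order.
(B) givchuechhathv is wrong: it fails to apply the sound rule(s).
(C) givchuhathav is wrong: it uses plural instead of singular for number.

A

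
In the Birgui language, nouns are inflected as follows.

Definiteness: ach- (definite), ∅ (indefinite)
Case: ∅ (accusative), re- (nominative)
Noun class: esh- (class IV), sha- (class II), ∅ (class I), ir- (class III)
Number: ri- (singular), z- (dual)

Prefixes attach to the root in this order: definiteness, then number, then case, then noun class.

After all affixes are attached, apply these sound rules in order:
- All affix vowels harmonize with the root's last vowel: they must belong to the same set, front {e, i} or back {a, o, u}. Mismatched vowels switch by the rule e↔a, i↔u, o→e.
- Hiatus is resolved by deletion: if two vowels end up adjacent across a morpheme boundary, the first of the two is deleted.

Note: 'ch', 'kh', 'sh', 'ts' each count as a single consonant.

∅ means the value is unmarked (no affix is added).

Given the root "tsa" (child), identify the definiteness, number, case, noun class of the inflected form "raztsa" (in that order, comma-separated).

indefinite, dual, nominative, class I

Segment: re-z-tsa.
definiteness: ∅ → indefinite.
number: z- → dual.
case: re- → nominative.
noun class: ∅ → class I.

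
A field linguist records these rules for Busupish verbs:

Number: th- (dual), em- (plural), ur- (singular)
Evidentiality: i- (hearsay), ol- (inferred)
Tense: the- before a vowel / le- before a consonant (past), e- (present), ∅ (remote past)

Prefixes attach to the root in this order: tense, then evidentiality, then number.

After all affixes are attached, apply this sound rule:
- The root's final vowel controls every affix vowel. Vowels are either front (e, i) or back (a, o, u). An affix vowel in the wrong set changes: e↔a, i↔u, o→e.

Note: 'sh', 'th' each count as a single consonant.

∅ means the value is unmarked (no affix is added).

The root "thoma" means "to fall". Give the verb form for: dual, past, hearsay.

Attach tense past le- (before consonant 'th') → lethoma.
Attach evidentiality hearsay i- → ilethoma.
Attach number dual th- → thilethoma.
Apply vowel harmony: thilethoma → thulathoma.

thulathoma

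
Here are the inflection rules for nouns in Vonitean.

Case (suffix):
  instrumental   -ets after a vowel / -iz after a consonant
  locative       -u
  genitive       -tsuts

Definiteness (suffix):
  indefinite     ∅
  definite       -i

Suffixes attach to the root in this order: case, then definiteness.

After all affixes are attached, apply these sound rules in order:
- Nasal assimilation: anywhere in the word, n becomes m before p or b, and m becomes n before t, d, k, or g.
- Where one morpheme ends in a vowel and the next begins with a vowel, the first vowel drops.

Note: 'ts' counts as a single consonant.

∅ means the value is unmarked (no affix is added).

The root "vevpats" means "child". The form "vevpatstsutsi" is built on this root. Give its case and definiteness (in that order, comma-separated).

Segment: vevpats-tsuts-i.
case: -tsuts → genitive.
definiteness: -i → definite.

genitive, definite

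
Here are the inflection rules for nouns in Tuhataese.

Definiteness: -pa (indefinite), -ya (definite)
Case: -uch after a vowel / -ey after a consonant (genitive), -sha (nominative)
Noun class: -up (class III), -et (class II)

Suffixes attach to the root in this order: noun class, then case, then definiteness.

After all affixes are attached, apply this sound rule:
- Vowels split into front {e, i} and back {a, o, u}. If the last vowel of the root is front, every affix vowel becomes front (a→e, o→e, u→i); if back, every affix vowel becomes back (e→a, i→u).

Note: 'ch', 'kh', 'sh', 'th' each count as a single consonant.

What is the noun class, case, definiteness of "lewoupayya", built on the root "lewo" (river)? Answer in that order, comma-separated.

Segment: lewo-up-ey-ya.
noun class: -up → class III.
case: -uch/ey → genitive.
definiteness: -ya → definite.

class III, genitive, definite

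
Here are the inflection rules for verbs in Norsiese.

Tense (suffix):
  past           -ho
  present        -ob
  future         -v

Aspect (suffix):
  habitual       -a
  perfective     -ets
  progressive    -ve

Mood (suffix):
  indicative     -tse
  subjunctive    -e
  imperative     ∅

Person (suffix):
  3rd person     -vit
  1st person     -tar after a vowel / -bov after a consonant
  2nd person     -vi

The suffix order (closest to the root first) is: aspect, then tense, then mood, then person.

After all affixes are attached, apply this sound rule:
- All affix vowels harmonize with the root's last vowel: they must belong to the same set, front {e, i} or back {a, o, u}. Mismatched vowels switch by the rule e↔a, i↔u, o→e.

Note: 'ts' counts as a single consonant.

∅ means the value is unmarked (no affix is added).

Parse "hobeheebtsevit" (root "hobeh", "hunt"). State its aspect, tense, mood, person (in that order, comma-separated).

habitual, present, indicative, 3rd person

Segment: hobeh-a-ob-tse-vit.
aspect: -a → habitual.
tense: -ob → present.
mood: -tse → indicative.
person: -vit → 3rd person.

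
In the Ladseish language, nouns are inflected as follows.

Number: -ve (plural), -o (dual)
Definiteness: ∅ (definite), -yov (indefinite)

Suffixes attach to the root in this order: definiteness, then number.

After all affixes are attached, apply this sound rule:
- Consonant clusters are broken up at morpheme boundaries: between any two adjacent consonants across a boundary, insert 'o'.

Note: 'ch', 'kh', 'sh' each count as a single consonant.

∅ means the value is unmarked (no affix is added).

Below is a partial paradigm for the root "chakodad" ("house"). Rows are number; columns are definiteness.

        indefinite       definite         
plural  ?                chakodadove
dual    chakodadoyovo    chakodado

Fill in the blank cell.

Attach definiteness indefinite -yov → chakodadyov.
Attach number plural -ve → chakodadyovve.
Apply epenthesis: chakodadyovve → chakodadoyovove.

chakodadoyovove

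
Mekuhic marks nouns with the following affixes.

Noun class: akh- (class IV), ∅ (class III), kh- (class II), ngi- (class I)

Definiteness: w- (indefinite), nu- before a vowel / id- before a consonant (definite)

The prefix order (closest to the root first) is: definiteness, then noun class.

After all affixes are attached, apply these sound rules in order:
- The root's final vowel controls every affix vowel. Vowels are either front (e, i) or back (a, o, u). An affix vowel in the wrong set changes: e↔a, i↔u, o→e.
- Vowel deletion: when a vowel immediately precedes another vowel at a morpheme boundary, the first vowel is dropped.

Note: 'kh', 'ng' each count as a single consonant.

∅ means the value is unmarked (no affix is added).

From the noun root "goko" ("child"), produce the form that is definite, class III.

udgoko

Attach definiteness definite id- (before consonant 'g') → idgoko.
noun class = class III: zero marking, form stays idgoko.
Apply vowel harmony: idgoko → udgoko.
Vowel deletion: no change.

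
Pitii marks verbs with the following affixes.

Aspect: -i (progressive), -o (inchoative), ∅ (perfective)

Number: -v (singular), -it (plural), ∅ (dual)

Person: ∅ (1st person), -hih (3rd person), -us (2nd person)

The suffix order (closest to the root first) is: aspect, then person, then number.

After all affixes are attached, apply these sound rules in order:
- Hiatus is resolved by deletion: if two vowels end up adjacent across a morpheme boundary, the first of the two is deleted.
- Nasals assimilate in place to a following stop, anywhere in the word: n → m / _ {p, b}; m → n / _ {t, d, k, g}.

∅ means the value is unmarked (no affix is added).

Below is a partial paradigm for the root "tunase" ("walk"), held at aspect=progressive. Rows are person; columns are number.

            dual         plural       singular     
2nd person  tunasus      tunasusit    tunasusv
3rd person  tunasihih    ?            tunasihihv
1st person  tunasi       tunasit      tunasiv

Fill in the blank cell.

tunasihihit

Attach aspect progressive -i → tunasei.
Attach person 3rd person -hih → tunaseihih.
Attach number plural -it → tunaseihihit.
Apply vowel deletion: tunaseihihit → tunasihihit.
Nasal assimilation: no change.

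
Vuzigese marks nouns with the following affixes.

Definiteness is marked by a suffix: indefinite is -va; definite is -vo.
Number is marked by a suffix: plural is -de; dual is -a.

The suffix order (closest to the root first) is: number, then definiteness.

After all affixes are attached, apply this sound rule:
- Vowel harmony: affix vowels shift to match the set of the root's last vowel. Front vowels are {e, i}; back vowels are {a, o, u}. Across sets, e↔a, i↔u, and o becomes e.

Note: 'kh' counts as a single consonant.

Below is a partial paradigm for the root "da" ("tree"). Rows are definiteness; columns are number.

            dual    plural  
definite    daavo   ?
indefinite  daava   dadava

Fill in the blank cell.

Attach number plural -de → dade.
Attach definiteness definite -vo → dadevo.
Apply vowel harmony: dadevo → dadavo.

dadavo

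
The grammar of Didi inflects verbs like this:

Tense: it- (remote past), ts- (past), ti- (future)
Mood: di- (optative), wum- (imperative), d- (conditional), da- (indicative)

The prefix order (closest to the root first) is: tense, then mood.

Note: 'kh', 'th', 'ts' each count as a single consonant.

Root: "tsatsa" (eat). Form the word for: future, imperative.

wumtitsatsa

Attach tense future ti- → titsatsa.
Attach mood imperative wum- → wumtitsatsa.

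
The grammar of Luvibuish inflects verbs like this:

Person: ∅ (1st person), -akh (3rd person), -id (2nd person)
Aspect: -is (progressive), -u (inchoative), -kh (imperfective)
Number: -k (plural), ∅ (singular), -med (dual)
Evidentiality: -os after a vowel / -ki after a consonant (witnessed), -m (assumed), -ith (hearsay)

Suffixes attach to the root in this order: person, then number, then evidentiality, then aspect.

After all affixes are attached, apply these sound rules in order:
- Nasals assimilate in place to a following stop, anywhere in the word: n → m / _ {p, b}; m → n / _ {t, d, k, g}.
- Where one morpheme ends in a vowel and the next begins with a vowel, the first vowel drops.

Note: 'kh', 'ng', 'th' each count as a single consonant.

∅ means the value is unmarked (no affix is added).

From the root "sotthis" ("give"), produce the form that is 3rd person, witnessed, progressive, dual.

sotthisakhmedkis

Attach person 3rd person -akh → sotthisakh.
Attach number dual -med → sotthisakhmed.
Attach evidentiality witnessed -ki (after consonant 'd') → sotthisakhmedki.
Attach aspect progressive -is → sotthisakhmedkiis.
Nasal assimilation: no change.
Apply vowel deletion: sotthisakhmedkiis → sotthisakhmedkis.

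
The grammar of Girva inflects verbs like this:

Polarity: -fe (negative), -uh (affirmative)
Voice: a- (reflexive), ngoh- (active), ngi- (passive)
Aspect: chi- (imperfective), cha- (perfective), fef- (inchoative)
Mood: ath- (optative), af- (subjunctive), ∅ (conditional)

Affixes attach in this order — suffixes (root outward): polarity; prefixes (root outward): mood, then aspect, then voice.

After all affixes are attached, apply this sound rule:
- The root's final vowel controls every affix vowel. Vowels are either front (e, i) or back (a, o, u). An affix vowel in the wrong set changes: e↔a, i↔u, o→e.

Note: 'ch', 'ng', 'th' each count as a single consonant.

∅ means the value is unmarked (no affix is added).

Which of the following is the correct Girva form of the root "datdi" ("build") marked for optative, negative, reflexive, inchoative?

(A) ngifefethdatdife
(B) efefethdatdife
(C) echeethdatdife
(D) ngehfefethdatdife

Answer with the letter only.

B

Attach mood optative ath- → athdatdi.
Attach aspect inchoative fef- → fefathdatdi.
Attach polarity negative -fe → fefathdatdife.
Attach voice reflexive a- → afefathdatdife.
Apply vowel harmony: afefathdatdife → efefethdatdife.
So the correct form is efefethdatdife, option (B).
(D) ngehfefethdatdife is wrong: it uses active instead of reflexive for voice.
(C) echeethdatdife is wrong: it uses perfective instead of inchoative for aspect.
(A) ngifefethdatdife is wrong: it uses passive instead of reflexive for voice.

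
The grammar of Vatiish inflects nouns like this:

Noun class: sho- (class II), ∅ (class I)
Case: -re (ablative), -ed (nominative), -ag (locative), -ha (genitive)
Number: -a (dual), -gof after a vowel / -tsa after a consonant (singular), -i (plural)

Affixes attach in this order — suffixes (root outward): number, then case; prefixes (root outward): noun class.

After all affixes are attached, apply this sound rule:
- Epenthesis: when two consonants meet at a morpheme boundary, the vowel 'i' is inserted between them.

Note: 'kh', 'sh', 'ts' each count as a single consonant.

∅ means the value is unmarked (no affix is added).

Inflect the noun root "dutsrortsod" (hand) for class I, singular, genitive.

dutsrortsoditsaha

noun class = class I: zero marking, form stays dutsrortsod.
Attach number singular -tsa (after consonant 'd') → dutsrortsodtsa.
Attach case genitive -ha → dutsrortsodtsaha.
Apply epenthesis: dutsrortsodtsaha → dutsrortsoditsaha.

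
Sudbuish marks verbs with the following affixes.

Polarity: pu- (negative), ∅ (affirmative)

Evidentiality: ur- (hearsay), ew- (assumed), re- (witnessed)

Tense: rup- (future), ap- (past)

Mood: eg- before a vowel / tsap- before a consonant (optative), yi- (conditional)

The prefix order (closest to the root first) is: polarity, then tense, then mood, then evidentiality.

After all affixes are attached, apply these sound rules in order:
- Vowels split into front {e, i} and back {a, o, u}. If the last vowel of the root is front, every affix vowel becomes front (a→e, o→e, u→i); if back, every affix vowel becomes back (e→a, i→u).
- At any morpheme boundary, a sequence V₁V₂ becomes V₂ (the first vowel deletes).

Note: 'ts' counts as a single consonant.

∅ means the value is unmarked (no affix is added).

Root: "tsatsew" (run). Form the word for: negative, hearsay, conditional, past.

Attach polarity negative pu- → putsatsew.
Attach tense past ap- → apputsatsew.
Attach mood conditional yi- → yiapputsatsew.
Attach evidentiality hearsay ur- → uryiapputsatsew.
Apply vowel harmony: uryiapputsatsew → iryieppitsatsew.
Apply vowel deletion: iryieppitsatsew → iryeppitsatsew.

iryeppitsatsew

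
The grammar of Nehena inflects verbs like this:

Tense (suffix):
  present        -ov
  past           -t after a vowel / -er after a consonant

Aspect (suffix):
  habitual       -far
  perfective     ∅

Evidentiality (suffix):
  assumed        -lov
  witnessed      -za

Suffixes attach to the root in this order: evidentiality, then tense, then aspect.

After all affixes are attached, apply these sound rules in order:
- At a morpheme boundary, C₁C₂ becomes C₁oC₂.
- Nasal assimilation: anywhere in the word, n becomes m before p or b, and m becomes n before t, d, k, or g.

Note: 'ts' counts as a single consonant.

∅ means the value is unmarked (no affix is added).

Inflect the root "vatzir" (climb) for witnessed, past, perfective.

Attach evidentiality witnessed -za → vatzirza.
Attach tense past -t (after vowel 'a') → vatzirzat.
aspect = perfective: zero marking, form stays vatzirzat.
Apply epenthesis: vatzirzat → vatzirozat.
Nasal assimilation: no change.

vatzirozat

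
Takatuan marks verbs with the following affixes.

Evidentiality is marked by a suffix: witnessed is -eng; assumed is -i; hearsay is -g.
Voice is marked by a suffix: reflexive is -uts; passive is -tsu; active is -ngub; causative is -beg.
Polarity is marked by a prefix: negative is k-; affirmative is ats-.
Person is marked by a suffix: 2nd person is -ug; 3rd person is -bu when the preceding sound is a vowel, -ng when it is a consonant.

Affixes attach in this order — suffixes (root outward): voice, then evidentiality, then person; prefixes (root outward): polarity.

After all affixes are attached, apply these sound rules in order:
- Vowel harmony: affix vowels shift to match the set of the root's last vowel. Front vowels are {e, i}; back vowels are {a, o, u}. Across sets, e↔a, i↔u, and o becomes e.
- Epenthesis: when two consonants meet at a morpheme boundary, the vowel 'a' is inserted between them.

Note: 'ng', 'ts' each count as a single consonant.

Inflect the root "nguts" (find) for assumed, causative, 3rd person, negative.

kangutsabagubu

Attach voice causative -beg → ngutsbeg.
Attach polarity negative k- → kngutsbeg.
Attach evidentiality assumed -i → kngutsbegi.
Attach person 3rd person -bu (after vowel 'i') → kngutsbegibu.
Apply vowel harmony: kngutsbegibu → kngutsbagubu.
Apply epenthesis: kngutsbagubu → kangutsabagubu.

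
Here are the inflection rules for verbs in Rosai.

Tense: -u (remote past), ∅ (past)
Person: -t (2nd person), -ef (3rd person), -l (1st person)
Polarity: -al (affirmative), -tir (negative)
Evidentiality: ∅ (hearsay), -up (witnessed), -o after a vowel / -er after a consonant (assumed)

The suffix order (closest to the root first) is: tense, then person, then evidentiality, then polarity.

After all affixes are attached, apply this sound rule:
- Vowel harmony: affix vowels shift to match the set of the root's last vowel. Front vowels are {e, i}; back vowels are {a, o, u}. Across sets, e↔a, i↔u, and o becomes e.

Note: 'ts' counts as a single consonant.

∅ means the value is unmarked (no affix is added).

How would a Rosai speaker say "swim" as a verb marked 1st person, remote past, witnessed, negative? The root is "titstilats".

Attach tense remote past -u → titstilatsu.
Attach person 1st person -l → titstilatsul.
Attach evidentiality witnessed -up → titstilatsulup.
Attach polarity negative -tir → titstilatsuluptir.
Apply vowel harmony: titstilatsuluptir → titstilatsuluptur.

titstilatsuluptur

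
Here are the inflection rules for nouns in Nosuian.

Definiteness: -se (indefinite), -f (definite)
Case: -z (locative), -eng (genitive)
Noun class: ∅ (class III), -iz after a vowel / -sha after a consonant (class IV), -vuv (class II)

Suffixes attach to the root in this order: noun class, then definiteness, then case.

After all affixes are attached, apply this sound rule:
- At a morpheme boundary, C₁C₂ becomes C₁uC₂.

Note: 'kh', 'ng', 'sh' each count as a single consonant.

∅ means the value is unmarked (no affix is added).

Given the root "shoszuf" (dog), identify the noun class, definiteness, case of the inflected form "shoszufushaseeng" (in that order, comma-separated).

class IV, indefinite, genitive

Segment: shoszuf-sha-se-eng.
noun class: -iz/sha → class IV.
definiteness: -se → indefinite.
case: -eng → genitive.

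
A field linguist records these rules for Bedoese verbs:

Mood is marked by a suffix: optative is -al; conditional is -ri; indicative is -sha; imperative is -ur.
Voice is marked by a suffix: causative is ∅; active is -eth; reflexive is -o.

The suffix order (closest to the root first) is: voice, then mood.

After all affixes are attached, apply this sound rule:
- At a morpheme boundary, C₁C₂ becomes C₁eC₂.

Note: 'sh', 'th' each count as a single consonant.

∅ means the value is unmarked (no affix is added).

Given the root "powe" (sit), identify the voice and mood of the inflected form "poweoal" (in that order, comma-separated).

reflexive, optative

Segment: powe-o-al.
voice: -o → reflexive.
mood: -al → optative.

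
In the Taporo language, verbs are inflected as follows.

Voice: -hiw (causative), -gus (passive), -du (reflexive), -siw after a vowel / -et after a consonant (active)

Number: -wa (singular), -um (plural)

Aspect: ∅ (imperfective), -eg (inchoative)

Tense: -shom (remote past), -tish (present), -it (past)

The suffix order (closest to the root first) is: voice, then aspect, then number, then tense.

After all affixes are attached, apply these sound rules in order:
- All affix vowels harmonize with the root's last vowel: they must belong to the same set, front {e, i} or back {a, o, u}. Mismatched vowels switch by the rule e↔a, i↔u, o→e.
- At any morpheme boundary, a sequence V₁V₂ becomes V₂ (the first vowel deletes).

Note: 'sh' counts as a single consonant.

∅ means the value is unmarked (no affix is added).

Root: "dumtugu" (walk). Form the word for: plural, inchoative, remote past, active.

Attach voice active -siw (after vowel 'u') → dumtugusiw.
Attach aspect inchoative -eg → dumtugusiweg.
Attach number plural -um → dumtugusiwegum.
Attach tense remote past -shom → dumtugusiwegumshom.
Apply vowel harmony: dumtugusiwegumshom → dumtugusuwagumshom.
Vowel deletion: no change.

dumtugusuwagumshom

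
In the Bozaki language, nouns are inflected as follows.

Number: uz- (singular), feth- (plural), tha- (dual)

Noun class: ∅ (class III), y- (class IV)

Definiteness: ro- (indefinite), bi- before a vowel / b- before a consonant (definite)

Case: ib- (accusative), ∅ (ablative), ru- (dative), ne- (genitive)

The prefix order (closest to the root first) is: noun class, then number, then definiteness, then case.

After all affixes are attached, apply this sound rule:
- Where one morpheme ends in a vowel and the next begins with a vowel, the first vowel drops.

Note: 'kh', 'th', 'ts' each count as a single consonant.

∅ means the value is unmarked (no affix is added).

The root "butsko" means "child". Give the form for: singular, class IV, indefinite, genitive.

Attach noun class class IV y- → ybutsko.
Attach number singular uz- → uzybutsko.
Attach definiteness indefinite ro- → rouzybutsko.
Attach case genitive ne- → nerouzybutsko.
Apply vowel deletion: nerouzybutsko → neruzybutsko.

neruzybutsko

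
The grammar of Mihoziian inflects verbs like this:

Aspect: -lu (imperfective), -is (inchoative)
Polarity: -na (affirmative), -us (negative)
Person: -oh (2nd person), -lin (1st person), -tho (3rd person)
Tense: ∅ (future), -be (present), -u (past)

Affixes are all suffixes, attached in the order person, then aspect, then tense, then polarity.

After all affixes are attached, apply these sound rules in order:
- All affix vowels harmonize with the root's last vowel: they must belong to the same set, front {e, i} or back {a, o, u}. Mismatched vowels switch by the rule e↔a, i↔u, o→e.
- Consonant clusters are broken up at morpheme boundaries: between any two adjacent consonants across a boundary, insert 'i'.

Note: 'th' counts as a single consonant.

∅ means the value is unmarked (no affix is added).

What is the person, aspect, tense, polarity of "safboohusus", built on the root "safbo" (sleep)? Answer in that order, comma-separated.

Segment: safbo-oh-is-us.
person: -oh → 2nd person.
aspect: -is → inchoative.
tense: ∅ → future.
polarity: -us → negative.

2nd person, inchoative, future, negative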